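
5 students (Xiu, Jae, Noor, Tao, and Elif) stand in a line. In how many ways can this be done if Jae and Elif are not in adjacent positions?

Of the 5! = 120 arrangements, those with Jae and Elif adjacent number 2 × 4! = 48 (treat the pair as a block with 2 internal orders).
So 120 − 48 = 72 arrangements keep them apart.

72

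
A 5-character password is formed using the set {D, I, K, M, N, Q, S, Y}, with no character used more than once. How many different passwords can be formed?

6720

This is a permutation of 5 out of 8: P(8,5) = 8!/3!.
8 × 7 × 6 × 5 × 4 = 6720.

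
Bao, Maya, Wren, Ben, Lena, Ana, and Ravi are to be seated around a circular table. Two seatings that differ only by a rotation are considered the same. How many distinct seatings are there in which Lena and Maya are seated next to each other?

Glue Lena and Maya into a block (2 internal orders). Seating 6 units around a circle gives (5)! arrangements.
So 2 × (5)! = 2 × 120 = 240.

240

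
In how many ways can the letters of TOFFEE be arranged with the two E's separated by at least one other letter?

120

Total arrangements of TOFFEE: 6!/(2!·2!) = 180.
Arrangements with the E's together: treat EE as one letter, giving (5)!/(2!) = 60.
Subtracting, 180 − 60 = 120 arrangements keep the E's apart.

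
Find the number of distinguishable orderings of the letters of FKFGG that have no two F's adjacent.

18

Total arrangements of FKFGG: 5!/(2!·2!) = 30.
Arrangements with the F's together: treat FF as one letter, giving (4)!/(2!) = 12.
Hence 30 − 12 = 18.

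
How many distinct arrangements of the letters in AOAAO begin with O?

4

With the first slot taken by O, it remains to arrange the other 4 letters (AAAO).
Those 4 letters have A appearing 3 times, giving (4)!/(3!) = 4.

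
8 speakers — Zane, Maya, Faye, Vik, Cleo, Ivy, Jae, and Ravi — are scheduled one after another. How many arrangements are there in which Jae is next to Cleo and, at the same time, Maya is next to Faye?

Treat {Jae,Cleo} as one block (2 orders) and {Maya,Faye} as another (2 orders).
That leaves 6 units to arrange: 2 × 2 × 6! = 4 × 720 = 2880.

2880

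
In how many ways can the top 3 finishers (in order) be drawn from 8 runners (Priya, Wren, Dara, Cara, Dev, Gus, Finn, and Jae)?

336

There are 8 choices for 1st place, 7 for 2nd, and 6 for 3rd.
That gives 8 × 7 × 6 = 336.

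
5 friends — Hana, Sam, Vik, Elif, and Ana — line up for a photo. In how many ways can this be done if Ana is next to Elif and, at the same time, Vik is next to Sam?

Treat {Ana,Elif} as one block (2 orders) and {Vik,Sam} as another (2 orders).
That leaves 3 units to arrange: 2 × 2 × 3! = 4 × 6 = 24.

24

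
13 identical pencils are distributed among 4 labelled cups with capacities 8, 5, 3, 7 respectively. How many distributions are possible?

Without the upper bounds there are C(16,3) = 560 ways to split 13 among 4 cups.
Subtract solutions that violate a single cap (substitute x_i' = x_i − (cap_i+1)): x_1 ≥ 9 gives C(7,3) = 35; x_2 ≥ 6 gives C(10,3) = 120; x_3 ≥ 4 gives C(12,3) = 220; x_4 ≥ 8 gives C(8,3) = 56. Together 431.
Add back pairs where two caps are both exceeded: 0 + 1 + 0 + 20 + 0 + 4 = 25.
By inclusion–exclusion the count is 560 − 431 + 25 = 154.

154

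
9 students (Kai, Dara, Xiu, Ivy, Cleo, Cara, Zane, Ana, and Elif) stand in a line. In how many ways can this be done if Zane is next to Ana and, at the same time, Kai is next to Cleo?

Treat {Zane,Ana} as one block (2 orders) and {Kai,Cleo} as another (2 orders).
That leaves 7 units to arrange: 2 × 2 × 7! = 4 × 5040 = 20160.

20160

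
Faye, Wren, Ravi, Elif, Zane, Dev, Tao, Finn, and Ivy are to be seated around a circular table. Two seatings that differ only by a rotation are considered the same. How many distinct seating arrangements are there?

Around a circle, 9 distinct people have 9!/9 = (8)! = 40320 rotationally distinct seatings.

40320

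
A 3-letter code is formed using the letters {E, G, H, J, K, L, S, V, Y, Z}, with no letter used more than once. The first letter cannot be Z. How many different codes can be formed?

The first letter has 10−1 = 9 choices (anything except Z).
The remaining 2 letters are filled from the other 9 symbols without repetition: 9 × 8 = 72.
Total: 9 × 72 = 648.

648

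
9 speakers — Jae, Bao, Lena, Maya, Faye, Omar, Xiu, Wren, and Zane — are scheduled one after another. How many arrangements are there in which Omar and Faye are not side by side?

282240

Of the 9! = 362880 arrangements, those with Omar and Faye adjacent number 2 × 8! = 80640 (treat the pair as a block with 2 internal orders).
Complementary counting: 362880 − 80640 = 282240.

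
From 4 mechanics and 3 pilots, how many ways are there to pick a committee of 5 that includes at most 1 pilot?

Split by how many pilots are chosen (0 through 1).
Sum: C(3,0)·C(4,5) + C(3,1)·C(4,4) = 0 + 3 = 3.

3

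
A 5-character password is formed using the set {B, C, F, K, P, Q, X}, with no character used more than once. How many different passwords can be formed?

2520

With no repetition, fill the 5 characters in order: 7 choices, then 6, down to 3.
7 × 6 × 5 × 4 × 3 = 2520.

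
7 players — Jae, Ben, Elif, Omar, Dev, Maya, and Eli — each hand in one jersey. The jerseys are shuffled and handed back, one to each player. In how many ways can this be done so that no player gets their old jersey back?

1854

Let Aᵢ be the assignments in which player i gets their old jersey. We want the size of the complement of A₁∪…∪A_7.
By inclusion–exclusion this is Σ_{j=0}^{7} (−1)^j C(7,j)·(7−j)!.
Computing: 5040 − 5040 + 2520 − 840 + 210 − 42 + 7 − 1 = 1854.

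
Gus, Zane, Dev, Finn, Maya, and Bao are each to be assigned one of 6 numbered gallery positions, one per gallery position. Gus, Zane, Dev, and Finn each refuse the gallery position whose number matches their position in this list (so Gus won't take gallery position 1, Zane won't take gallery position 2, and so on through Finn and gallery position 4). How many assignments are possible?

Let Aᵢ (for 1 ≤ i ≤ 4) be the placements that put person i in their forbidden gallery position. Any j of these fix j positions, leaving (6−j)! ways to fill the rest, and there are C(4,j) ways to pick which j.
By inclusion–exclusion, the number of valid placements is Σ_{j=0}^{4} (−1)^j C(4,j)·(6−j)!.
Computing: 720 − 480 + 144 − 24 + 2 = 362.

362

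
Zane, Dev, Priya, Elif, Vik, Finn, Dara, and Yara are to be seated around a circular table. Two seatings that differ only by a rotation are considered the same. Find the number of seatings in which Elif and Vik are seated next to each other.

Treat {Elif, Vik} as one unit (2 internal orders) and seat the resulting 7 units around the table: (6)! circular arrangements.
So 2 × (6)! = 2 × 720 = 1440.

1440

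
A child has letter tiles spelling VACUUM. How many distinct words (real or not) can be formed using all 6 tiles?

360

The 6 letters of VACUUM have repeats: U appearing twice.
So there are 6! / (2!) = 360 distinguishable arrangements.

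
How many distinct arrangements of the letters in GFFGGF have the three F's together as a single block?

Treat the 3 copies of F as a single block. The multiset to arrange is then {FFF, G, G, G}, 4 items in all.
That gives (4)!/(3!) = 4 arrangements.

4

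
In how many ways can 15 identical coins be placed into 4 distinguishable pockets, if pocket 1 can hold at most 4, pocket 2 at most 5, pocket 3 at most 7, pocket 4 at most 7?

133

Ignoring the caps, the number of non-negative solutions to x_1+…+x_4 = 15 is C(18,3) = 816.
Subtract solutions that violate a single cap (substitute x_i' = x_i − (cap_i+1)): x_1 ≥ 5 gives C(13,3) = 286; x_2 ≥ 6 gives C(12,3) = 220; x_3 ≥ 8 gives C(10,3) = 120; x_4 ≥ 8 gives C(10,3) = 120. Together 746.
Add back pairs where two caps are both exceeded: 35 + 10 + 10 + 4 + 4 + 0 = 63.
By inclusion–exclusion the count is 816 − 746 + 63 = 133.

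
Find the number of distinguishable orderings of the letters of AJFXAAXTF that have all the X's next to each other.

Treat the 2 copies of X as a single block. The multiset to arrange is then {XX, A, A, A, F, F, J, T}, 8 items in all.
That gives (8)!/(3!·2!) = 3360 arrangements.

3360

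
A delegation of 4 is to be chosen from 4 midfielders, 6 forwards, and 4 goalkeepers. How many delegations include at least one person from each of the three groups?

528

Total 4-person selections from all 14: C(14,4) = 1001.
Selections missing a whole group: no midfielders → C(10,4) = 210; no forwards → C(8,4) = 70; no goalkeepers → C(10,4) = 210.
Add back selections omitting two groups (i.e. drawn from a single group): C(4,4) + C(6,4) + C(4,4) = 17.
By inclusion–exclusion: 1001 − 490 + 17 = 528.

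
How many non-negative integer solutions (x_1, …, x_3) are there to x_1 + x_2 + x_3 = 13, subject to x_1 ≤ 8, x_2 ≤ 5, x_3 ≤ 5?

Without the upper bounds there are C(15,2) = 105 ways to split 13 among 3 variables.
Subtract solutions that violate a single cap (substitute x_i' = x_i − (cap_i+1)): x_1 ≥ 9 gives C(6,2) = 15; x_2 ≥ 6 gives C(9,2) = 36; x_3 ≥ 6 gives C(9,2) = 36. Together 87.
Add back pairs where two caps are both exceeded: 0 + 0 + 3 = 3.
By inclusion–exclusion the count is 105 − 87 + 3 = 21.

21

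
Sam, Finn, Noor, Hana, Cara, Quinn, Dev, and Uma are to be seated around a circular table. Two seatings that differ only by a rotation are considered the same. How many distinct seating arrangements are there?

5040

Seat Sam anywhere (absorbing the rotational symmetry), then permute the other 7: (7)! = 5040.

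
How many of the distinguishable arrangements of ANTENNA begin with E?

60

Fix E in the first position and arrange the remaining 6 letters.
Those 6 letters have A appearing twice and N appearing 3 times, giving (6)!/(3!·2!) = 60.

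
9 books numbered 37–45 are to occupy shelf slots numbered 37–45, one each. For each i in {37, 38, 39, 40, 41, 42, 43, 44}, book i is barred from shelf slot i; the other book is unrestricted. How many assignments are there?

148329

Let Aᵢ (for 37 ≤ i ≤ 44) be the placements that put book i in its forbidden shelf slot. Any j of these fix j positions, leaving (9−j)! ways to fill the rest, and there are C(8,j) ways to pick which j.
By inclusion–exclusion, the number of valid placements is Σ_{j=0}^{8} (−1)^j C(8,j)·(9−j)!.
Computing: 362880 − 322560 + 141120 − 40320 + 8400 − 1344 + 168 − 16 + 1 = 148329.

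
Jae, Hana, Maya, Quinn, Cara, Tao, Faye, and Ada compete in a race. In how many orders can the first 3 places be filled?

336

There are 8 choices for 1st place, 7 for 2nd, and 6 for 3rd.
That gives 8 × 7 × 6 = 336.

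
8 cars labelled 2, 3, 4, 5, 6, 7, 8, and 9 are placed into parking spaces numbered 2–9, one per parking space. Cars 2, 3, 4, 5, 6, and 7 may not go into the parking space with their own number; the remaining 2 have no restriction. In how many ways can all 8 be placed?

18806

Let Aᵢ (for 2 ≤ i ≤ 7) be the placements that put car i in its forbidden parking space. Any j of these fix j positions, leaving (8−j)! ways to fill the rest, and there are C(6,j) ways to pick which j.
By inclusion–exclusion, the number of valid placements is Σ_{j=0}^{6} (−1)^j C(6,j)·(8−j)!.
Computing: 40320 − 30240 + 10800 − 2400 + 360 − 36 + 2 = 18806.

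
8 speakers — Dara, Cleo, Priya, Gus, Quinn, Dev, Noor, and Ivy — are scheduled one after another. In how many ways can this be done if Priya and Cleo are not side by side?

30240

There are 8! = 40320 arrangements in all. If Priya and Cleo are adjacent, merging them into one block gives 2·(7)! = 10080 arrangements.
So 40320 − 10080 = 30240 arrangements keep them apart.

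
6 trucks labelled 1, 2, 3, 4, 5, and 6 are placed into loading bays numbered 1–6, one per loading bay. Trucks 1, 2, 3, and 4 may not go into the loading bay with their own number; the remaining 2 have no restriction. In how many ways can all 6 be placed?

362

Let Aᵢ (for 1 ≤ i ≤ 4) be the placements that put truck i in its forbidden loading bay. Any j of these fix j positions, leaving (6−j)! ways to fill the rest, and there are C(4,j) ways to pick which j.
By inclusion–exclusion, the number of valid placements is Σ_{j=0}^{4} (−1)^j C(4,j)·(6−j)!.
Computing: 720 − 480 + 144 − 24 + 2 = 362.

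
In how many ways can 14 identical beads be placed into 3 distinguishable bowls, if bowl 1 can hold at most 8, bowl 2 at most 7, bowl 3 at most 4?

Without the upper bounds there are C(16,2) = 120 ways to split 14 among 3 bowls.
Subtract solutions that violate a single cap (substitute x_i' = x_i − (cap_i+1)): x_1 ≥ 9 gives C(7,2) = 21; x_2 ≥ 8 gives C(8,2) = 28; x_3 ≥ 5 gives C(11,2) = 55. Together 104.
Add back pairs where two caps are both exceeded: 0 + 1 + 3 = 4.
By inclusion–exclusion the count is 120 − 104 + 4 = 20.

20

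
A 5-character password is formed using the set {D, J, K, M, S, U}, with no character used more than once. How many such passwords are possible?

720

This is a permutation of 5 out of 6: P(6,5) = 6!/1!.
6 × 5 × 4 × 3 × 2 = 720.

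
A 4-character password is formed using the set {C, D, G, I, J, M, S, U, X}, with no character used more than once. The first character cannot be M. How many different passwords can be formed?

2688

The first character has 9−1 = 8 choices (anything except M).
The remaining 3 characters are filled from the other 8 symbols without repetition: 8 × 7 × 6 = 336.
Total: 8 × 336 = 2688.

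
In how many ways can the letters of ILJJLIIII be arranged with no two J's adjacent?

There are 9!/(5!·2!·2!) = 756 arrangements of ILJJLIIII in total.
Arrangements with the J's together: treat JJ as one letter, giving (8)!/(5!·2!) = 168.
Subtracting, 756 − 168 = 588 arrangements keep the J's apart.

588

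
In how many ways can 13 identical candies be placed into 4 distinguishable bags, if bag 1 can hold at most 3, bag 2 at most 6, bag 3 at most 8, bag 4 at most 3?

79

Without the upper bounds there are C(16,3) = 560 ways to split 13 among 4 bags.
Subtract solutions that violate a single cap (substitute x_i' = x_i − (cap_i+1)): x_1 ≥ 4 gives C(12,3) = 220; x_2 ≥ 7 gives C(9,3) = 84; x_3 ≥ 9 gives C(7,3) = 35; x_4 ≥ 4 gives C(12,3) = 220. Together 559.
Add back pairs where two caps are both exceeded: 10 + 1 + 56 + 0 + 10 + 1 = 78.
By inclusion–exclusion the count is 560 − 559 + 78 = 79.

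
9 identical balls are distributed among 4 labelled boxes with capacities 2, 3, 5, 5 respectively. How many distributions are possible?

Without the upper bounds there are C(12,3) = 220 ways to split 9 among 4 boxes.
Subtract solutions that violate a single cap (substitute x_i' = x_i − (cap_i+1)): x_1 ≥ 3 gives C(9,3) = 84; x_2 ≥ 4 gives C(8,3) = 56; x_3 ≥ 6 gives C(6,3) = 20; x_4 ≥ 6 gives C(6,3) = 20. Together 180.
Add back pairs where two caps are both exceeded: 10 + 1 + 1 + 0 + 0 + 0 = 12.
By inclusion–exclusion the count is 220 − 180 + 12 = 52.

52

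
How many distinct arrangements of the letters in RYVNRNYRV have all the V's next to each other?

1680

Treat the 2 copies of V as a single block. The multiset to arrange is then {VV, N, N, R, R, R, Y, Y}, 8 items in all.
That gives (8)!/(3!·2!·2!) = 1680 arrangements.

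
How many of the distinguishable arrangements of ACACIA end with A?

30

Fix A in the last position and arrange the remaining 5 letters.
Those 5 letters have A appearing twice and C appearing twice, giving (5)!/(2!·2!) = 30.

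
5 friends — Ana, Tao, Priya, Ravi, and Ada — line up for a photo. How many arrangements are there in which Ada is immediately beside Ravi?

Place the 3 others and the Ada-Ravi pair as 4 objects in a line; the pair has 2 internal arrangements.
That gives 2 × 4! = 2 × 24 = 48.

48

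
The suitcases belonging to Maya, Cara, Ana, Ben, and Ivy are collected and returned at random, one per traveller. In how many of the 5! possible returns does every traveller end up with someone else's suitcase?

This is the derangement count D_5: permutations of 5 items with no fixed point.
By inclusion–exclusion this is Σ_{j=0}^{5} (−1)^j C(5,j)·(5−j)!.
Computing: 120 − 120 + 60 − 20 + 5 − 1 = 44.

44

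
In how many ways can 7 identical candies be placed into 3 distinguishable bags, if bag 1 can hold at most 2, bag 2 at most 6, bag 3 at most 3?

Ignoring the caps, the number of non-negative solutions to x_1+…+x_3 = 7 is C(9,2) = 36.
Subtract solutions that violate a single cap (substitute x_i' = x_i − (cap_i+1)): x_1 ≥ 3 gives C(6,2) = 15; x_2 ≥ 7 gives C(2,2) = 1; x_3 ≥ 4 gives C(5,2) = 10. Together 26.
Add back pairs where two caps are both exceeded: 0 + 1 + 0 = 1.
By inclusion–exclusion the count is 36 − 26 + 1 = 11.

11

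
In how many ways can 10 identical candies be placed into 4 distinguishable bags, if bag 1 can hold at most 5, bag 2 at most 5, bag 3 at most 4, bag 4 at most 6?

Ignoring the caps, the number of non-negative solutions to x_1+…+x_4 = 10 is C(13,3) = 286.
Subtract solutions that violate a single cap (substitute x_i' = x_i − (cap_i+1)): x_1 ≥ 6 gives C(7,3) = 35; x_2 ≥ 6 gives C(7,3) = 35; x_3 ≥ 5 gives C(8,3) = 56; x_4 ≥ 7 gives C(6,3) = 20. Together 146.
No two caps can be exceeded simultaneously, so the pair terms are all 0.
By inclusion–exclusion the count is 286 − 146 + 0 = 140.

140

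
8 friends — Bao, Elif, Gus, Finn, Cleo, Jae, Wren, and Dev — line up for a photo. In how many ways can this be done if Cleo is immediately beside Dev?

10080

Glue Cleo and Dev into one block (2 internal orders), leaving 7 units to arrange in a row.
That gives 2 × 7! = 2 × 5040 = 10080.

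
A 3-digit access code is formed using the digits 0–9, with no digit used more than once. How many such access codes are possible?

720

Choose and order 3 of the 10 symbols: the first digit has 10 options, the next 9, then 8.
That product is 10 × 9 × 8 = 720.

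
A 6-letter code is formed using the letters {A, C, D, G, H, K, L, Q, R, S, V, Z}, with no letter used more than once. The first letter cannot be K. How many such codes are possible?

The first letter has 12−1 = 11 choices (anything except K).
The remaining 5 letters are filled from the other 11 symbols without repetition: 11 × 10 × 9 × 8 × 7 = 55440.
Total: 11 × 55440 = 609840.

609840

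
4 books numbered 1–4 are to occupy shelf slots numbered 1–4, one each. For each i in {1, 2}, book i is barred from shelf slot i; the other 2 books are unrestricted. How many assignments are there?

14

Let Aᵢ (for i ∈ {1, 2}) be the placements that put book i in its forbidden shelf slot. Any j of these fix j positions, leaving (4−j)! ways to fill the rest, and there are C(2,j) ways to pick which j.
By inclusion–exclusion, the number of valid placements is Σ_{j=0}^{2} (−1)^j C(2,j)·(4−j)!.
Computing: 24 − 12 + 2 = 14.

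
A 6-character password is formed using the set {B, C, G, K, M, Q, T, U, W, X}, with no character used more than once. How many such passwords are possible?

With no repetition, fill the 6 characters in order: 10 choices, then 9, down to 5.
10 × 9 × 8 × 7 × 6 × 5 = 151200.

151200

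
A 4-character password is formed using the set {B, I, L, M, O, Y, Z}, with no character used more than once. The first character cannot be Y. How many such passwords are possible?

The first character has 7−1 = 6 choices (anything except Y).
The remaining 3 characters are filled from the other 6 symbols without repetition: 6 × 5 × 4 = 120.
Total: 6 × 120 = 720.

720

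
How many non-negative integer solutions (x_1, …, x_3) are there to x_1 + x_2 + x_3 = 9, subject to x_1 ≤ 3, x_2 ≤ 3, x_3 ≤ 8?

Ignoring the caps, the number of non-negative solutions to x_1+…+x_3 = 9 is C(11,2) = 55.
Subtract solutions that violate a single cap (substitute x_i' = x_i − (cap_i+1)): x_1 ≥ 4 gives C(7,2) = 21; x_2 ≥ 4 gives C(7,2) = 21; x_3 ≥ 9 gives C(2,2) = 1. Together 43.
Add back pairs where two caps are both exceeded: 3 + 0 + 0 = 3.
By inclusion–exclusion the count is 55 − 43 + 3 = 15.

15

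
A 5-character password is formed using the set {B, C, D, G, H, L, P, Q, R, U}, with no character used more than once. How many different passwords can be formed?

30240

Choose and order 5 of the 10 symbols: the first character has 10 options, the next 9, and so on down to 6.
That product is 10 × 9 × 8 × 7 × 6 = 30240.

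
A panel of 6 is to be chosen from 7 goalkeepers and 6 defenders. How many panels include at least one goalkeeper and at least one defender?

1708

Total 6-person selections from all 13: C(13,6) = 1716.
Selections missing a whole group: no goalkeepers → C(6,6) = 1; no defenders → C(7,6) = 7.
Both groups omitted at once is impossible, so 1716 − 8 = 1708.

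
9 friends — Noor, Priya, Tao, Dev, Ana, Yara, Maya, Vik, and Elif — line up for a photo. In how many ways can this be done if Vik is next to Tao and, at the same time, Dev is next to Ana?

20160

Treat {Vik,Tao} as one block (2 orders) and {Dev,Ana} as another (2 orders).
That leaves 7 units to arrange: 2 × 2 × 7! = 4 × 5040 = 20160.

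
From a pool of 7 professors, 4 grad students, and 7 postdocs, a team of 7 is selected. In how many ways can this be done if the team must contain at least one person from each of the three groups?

With no constraint there are C(18,7) = 31824 possible selections.
Selections missing a whole group: no professors → C(11,7) = 330; no grad students → C(14,7) = 3432; no postdocs → C(11,7) = 330.
Add back selections omitting two groups (i.e. drawn from a single group): C(7,7) + C(4,7) + C(7,7) = 2.
By inclusion–exclusion: 31824 − 4092 + 2 = 27734.

27734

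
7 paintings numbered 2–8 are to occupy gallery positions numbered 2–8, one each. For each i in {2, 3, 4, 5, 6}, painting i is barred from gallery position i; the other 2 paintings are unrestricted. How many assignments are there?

2428

Let Aᵢ (for 2 ≤ i ≤ 6) be the placements that put painting i in its forbidden gallery position. Any j of these fix j positions, leaving (7−j)! ways to fill the rest, and there are C(5,j) ways to pick which j.
By inclusion–exclusion, the number of valid placements is Σ_{j=0}^{5} (−1)^j C(5,j)·(7−j)!.
Computing: 5040 − 3600 + 1200 − 240 + 30 − 2 = 2428.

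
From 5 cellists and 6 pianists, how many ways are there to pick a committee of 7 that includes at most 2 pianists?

15

Split by how many pianists are chosen (0 through 2).
Sum: C(6,0)·C(5,7) + C(6,1)·C(5,6) + C(6,2)·C(5,5) = 0 + 0 + 15 = 15.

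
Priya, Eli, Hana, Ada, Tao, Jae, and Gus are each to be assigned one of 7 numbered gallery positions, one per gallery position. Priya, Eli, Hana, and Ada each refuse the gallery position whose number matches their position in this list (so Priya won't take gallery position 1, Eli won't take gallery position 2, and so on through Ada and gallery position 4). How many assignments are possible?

Let Aᵢ (for 1 ≤ i ≤ 4) be the placements that put person i in their forbidden gallery position. Any j of these fix j positions, leaving (7−j)! ways to fill the rest, and there are C(4,j) ways to pick which j.
By inclusion–exclusion, the number of valid placements is Σ_{j=0}^{4} (−1)^j C(4,j)·(7−j)!.
Computing: 5040 − 2880 + 720 − 96 + 6 = 2790.

2790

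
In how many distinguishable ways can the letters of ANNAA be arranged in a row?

10

Letter multiplicities in ANNAA: A×3, N×2.
Dividing 5! = 120 by 3!·2! = 12 for the repeated letters gives 10.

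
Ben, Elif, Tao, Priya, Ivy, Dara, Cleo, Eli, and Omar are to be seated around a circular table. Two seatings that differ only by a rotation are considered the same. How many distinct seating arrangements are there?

40320

Seat Ben anywhere (absorbing the rotational symmetry), then permute the other 8: (8)! = 40320.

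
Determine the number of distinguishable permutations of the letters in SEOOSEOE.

560

The 8 letters of SEOOSEOE have repeats: E appearing 3 times, O appearing 3 times, and S appearing twice.
Dividing 8! = 40320 by 3!·3!·2! = 72 for the repeated letters gives 560.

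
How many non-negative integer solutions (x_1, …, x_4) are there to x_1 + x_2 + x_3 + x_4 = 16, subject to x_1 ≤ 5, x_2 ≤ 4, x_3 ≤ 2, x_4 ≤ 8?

19

Without the upper bounds there are C(19,3) = 969 ways to split 16 among 4 variables.
Subtract solutions that violate a single cap (substitute x_i' = x_i − (cap_i+1)): x_1 ≥ 6 gives C(13,3) = 286; x_2 ≥ 5 gives C(14,3) = 364; x_3 ≥ 3 gives C(16,3) = 560; x_4 ≥ 9 gives C(10,3) = 120. Together 1330.
Add back pairs where two caps are both exceeded: 56 + 120 + 4 + 165 + 10 + 35 = 390.
Subtract triples: 10 + 0 + 0 + 0 = 10.
By inclusion–exclusion the count is 969 − 1330 + 390 − 10 = 19.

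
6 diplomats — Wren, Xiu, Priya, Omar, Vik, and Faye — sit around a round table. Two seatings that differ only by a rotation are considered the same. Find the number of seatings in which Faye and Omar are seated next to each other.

Treat {Faye, Omar} as one unit (2 internal orders) and seat the resulting 5 units around the table: (4)! circular arrangements.
So 2 × (4)! = 2 × 24 = 48.

48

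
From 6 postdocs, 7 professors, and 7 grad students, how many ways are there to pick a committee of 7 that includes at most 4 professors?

Split by how many professors are chosen (0 through 4).
Sum: C(7,0)·C(13,7) + C(7,1)·C(13,6) + C(7,2)·C(13,5) + C(7,3)·C(13,4) + C(7,4)·C(13,3) = 1716 + 12012 + 27027 + 25025 + 10010 = 75790.

75790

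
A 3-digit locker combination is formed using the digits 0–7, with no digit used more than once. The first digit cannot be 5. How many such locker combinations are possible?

The first digit has 8−1 = 7 choices (anything except 5).
The remaining 2 digits are filled from the other 7 symbols without repetition: 7 × 6 = 42.
Total: 7 × 42 = 294.

294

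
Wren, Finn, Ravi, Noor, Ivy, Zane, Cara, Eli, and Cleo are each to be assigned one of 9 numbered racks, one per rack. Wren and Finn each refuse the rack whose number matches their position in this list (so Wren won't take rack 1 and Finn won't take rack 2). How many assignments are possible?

287280

Let Aᵢ (for i ∈ {1, 2}) be the placements that put person i in their forbidden rack. Any j of these fix j positions, leaving (9−j)! ways to fill the rest, and there are C(2,j) ways to pick which j.
By inclusion–exclusion, the number of valid placements is Σ_{j=0}^{2} (−1)^j C(2,j)·(9−j)!.
Computing: 362880 − 80640 + 5040 = 287280.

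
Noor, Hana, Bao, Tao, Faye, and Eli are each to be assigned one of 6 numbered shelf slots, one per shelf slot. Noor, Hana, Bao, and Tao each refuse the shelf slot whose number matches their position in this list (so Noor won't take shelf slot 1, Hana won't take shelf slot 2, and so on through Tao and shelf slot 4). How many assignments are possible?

362

Let Aᵢ (for 1 ≤ i ≤ 4) be the placements that put person i in their forbidden shelf slot. Any j of these fix j positions, leaving (6−j)! ways to fill the rest, and there are C(4,j) ways to pick which j.
By inclusion–exclusion, the number of valid placements is Σ_{j=0}^{4} (−1)^j C(4,j)·(6−j)!.
Computing: 720 − 480 + 144 − 24 + 2 = 362.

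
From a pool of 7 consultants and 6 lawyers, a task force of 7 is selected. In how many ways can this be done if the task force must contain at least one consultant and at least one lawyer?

1715

Unrestricted: C(13,7) = 1716 ways to pick any 7 of the 13.
Selections missing a whole group: no consultants → C(6,7) = 0; no lawyers → C(7,7) = 1.
Both groups omitted at once is impossible, so 1716 − 1 = 1715.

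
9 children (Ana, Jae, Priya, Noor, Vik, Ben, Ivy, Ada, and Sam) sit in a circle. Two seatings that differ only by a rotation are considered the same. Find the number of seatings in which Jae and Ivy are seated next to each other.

10080

Glue Jae and Ivy into a block (2 internal orders). Seating 8 units around a circle gives (7)! arrangements.
So 2 × (7)! = 2 × 5040 = 10080.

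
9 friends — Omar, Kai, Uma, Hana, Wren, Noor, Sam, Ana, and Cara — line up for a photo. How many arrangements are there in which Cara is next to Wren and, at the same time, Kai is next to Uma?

Treat {Cara,Wren} as one block (2 orders) and {Kai,Uma} as another (2 orders).
That leaves 7 units to arrange: 2 × 2 × 7! = 4 × 5040 = 20160.

20160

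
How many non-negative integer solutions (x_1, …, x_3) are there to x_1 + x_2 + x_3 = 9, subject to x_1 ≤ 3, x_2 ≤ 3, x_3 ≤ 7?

13

By stars and bars, unrestricted non-negative solutions to x_1+…+x_3 = 9 number C(9+2,2) = 55.
Subtract solutions that violate a single cap (substitute x_i' = x_i − (cap_i+1)): x_1 ≥ 4 gives C(7,2) = 21; x_2 ≥ 4 gives C(7,2) = 21; x_3 ≥ 8 gives C(3,2) = 3. Together 45.
Add back pairs where two caps are both exceeded: 3 + 0 + 0 = 3.
By inclusion–exclusion the count is 55 − 45 + 3 = 13.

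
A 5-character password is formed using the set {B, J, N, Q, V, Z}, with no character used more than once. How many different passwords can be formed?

With no repetition, fill the 5 characters in order: 6 choices, then 5, down to 2.
6 × 5 × 4 × 3 × 2 = 720.

720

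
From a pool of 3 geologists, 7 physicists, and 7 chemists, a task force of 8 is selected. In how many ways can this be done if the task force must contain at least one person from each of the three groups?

21217

Total 8-person selections from all 17: C(17,8) = 24310.
Subtract selections that omit an entire group: no geologists → C(14,8) = 3003; no physicists → C(10,8) = 45; no chemists → C(10,8) = 45.
Add back selections omitting two groups (i.e. drawn from a single group): C(3,8) + C(7,8) + C(7,8) = 0.
By inclusion–exclusion: 24310 − 3093 + 0 = 21217.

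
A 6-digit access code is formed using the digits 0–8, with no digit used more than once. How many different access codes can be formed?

60480

Choose and order 6 of the 9 symbols: the first digit has 9 options, the next 8, and so on down to 4.
9 × 8 × 7 × 6 × 5 × 4 = 60480.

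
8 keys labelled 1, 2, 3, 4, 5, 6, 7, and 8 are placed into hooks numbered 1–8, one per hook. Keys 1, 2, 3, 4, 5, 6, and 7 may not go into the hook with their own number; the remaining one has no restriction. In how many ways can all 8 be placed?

Let Aᵢ (for 1 ≤ i ≤ 7) be the placements that put key i in its forbidden hook. Any j of these fix j positions, leaving (8−j)! ways to fill the rest, and there are C(7,j) ways to pick which j.
By inclusion–exclusion, the number of valid placements is Σ_{j=0}^{7} (−1)^j C(7,j)·(8−j)!.
Computing: 40320 − 35280 + 15120 − 4200 + 840 − 126 + 14 − 1 = 16687.

16687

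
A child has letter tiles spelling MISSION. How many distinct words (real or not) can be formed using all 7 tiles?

The 7 letters of MISSION have repeats: I appearing twice and S appearing twice.
So there are 7! / (2!·2!) = 1260 distinguishable arrangements.

1260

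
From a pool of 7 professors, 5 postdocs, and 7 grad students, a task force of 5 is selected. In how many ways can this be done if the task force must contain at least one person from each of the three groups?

With no constraint there are C(19,5) = 11628 possible selections.
Selections missing a whole group: no professors → C(12,5) = 792; no postdocs → C(14,5) = 2002; no grad students → C(12,5) = 792.
Add back selections omitting two groups (i.e. drawn from a single group): C(7,5) + C(5,5) + C(7,5) = 43.
By inclusion–exclusion: 11628 − 3586 + 43 = 8085.

8085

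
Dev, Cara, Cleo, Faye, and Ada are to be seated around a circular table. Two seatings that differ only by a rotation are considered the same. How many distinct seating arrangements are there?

24

Seat Dev anywhere (absorbing the rotational symmetry), then permute the other 4: (4)! = 24.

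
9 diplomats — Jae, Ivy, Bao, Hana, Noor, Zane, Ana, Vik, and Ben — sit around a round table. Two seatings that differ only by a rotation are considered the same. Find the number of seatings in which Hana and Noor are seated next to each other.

10080

Treat {Hana, Noor} as one unit (2 internal orders) and seat the resulting 8 units around the table: (7)! circular arrangements.
So 2 × (7)! = 2 × 5040 = 10080.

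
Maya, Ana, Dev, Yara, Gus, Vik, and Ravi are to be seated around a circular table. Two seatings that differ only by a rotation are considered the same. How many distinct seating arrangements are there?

720

Fix one person's seat to break rotational symmetry; the remaining 6 people can be arranged in (6)! = 720 ways.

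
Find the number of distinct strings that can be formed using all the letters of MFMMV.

20

The 5 letters of MFMMV have repeats: M appearing 3 times.
So there are 5! / (3!) = 20 distinguishable arrangements.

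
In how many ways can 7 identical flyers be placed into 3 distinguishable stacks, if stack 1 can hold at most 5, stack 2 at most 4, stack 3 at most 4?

21

Without the upper bounds there are C(9,2) = 36 ways to split 7 among 3 stacks.
Subtract solutions that violate a single cap (substitute x_i' = x_i − (cap_i+1)): x_1 ≥ 6 gives C(3,2) = 3; x_2 ≥ 5 gives C(4,2) = 6; x_3 ≥ 5 gives C(4,2) = 6. Together 15.
No two caps can be exceeded simultaneously, so the pair terms are all 0.
By inclusion–exclusion the count is 36 − 15 + 0 = 21.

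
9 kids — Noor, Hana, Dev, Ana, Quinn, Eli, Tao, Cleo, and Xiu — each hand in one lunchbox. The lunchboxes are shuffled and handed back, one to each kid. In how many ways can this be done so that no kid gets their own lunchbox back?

Count assignments avoiding every fixed point. For any j of the 9 kids fixed to their own lunchbox, the other 9−j can be arranged in (9−j)! ways.
By inclusion–exclusion this is Σ_{j=0}^{9} (−1)^j C(9,j)·(9−j)!.
Computing: 362880 − 362880 + 181440 − 60480 + 15120 − 3024 + 504 − 72 + 9 − 1 = 133496.

133496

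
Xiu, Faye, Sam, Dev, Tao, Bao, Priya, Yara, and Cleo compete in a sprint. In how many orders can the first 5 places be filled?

15120

This is an ordered selection of 5 from 9: P(9,5).
That gives 9 × 8 × 7 × 6 × 5 = 15120.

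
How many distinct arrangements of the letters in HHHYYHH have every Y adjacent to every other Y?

6

Treat the 2 copies of Y as a single block. The multiset to arrange is then {YY, H, H, H, H, H}, 6 items in all.
That gives (6)!/(5!) = 6 arrangements.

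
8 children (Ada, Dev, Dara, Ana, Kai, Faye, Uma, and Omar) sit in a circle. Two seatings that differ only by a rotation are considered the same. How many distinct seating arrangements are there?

5040

Around a circle, 8 distinct people have 8!/8 = (7)! = 5040 rotationally distinct seatings.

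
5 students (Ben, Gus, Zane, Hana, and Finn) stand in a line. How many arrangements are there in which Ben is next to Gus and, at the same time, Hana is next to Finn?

24

Treat {Ben,Gus} as one block (2 orders) and {Hana,Finn} as another (2 orders).
That leaves 3 units to arrange: 2 × 2 × 3! = 4 × 6 = 24.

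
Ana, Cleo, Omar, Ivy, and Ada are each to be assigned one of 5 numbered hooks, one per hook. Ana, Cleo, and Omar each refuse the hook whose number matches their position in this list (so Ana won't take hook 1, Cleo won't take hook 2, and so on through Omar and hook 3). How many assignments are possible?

64

Let Aᵢ (for i ∈ {1, 2, 3}) be the placements that put person i in their forbidden hook. Any j of these fix j positions, leaving (5−j)! ways to fill the rest, and there are C(3,j) ways to pick which j.
By inclusion–exclusion, the number of valid placements is Σ_{j=0}^{3} (−1)^j C(3,j)·(5−j)!.
Computing: 120 − 72 + 18 − 2 = 64.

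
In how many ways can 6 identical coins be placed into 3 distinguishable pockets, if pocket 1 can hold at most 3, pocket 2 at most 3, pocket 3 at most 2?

By stars and bars, unrestricted non-negative solutions to x_1+…+x_3 = 6 number C(6+2,2) = 28.
Subtract solutions that violate a single cap (substitute x_i' = x_i − (cap_i+1)): x_1 ≥ 4 gives C(4,2) = 6; x_2 ≥ 4 gives C(4,2) = 6; x_3 ≥ 3 gives C(5,2) = 10. Together 22.
No two caps can be exceeded simultaneously, so the pair terms are all 0.
By inclusion–exclusion the count is 28 − 22 + 0 = 6.

6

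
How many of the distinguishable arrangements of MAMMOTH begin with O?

With the first slot taken by O, it remains to arrange the other 6 letters (MAMMTH).
Those 6 letters have M appearing 3 times, giving (6)!/(3!) = 120.

120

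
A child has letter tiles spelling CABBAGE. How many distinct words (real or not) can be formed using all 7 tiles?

1260

Letter multiplicities in CABBAGE: A×2, B×2, C×1, E×1, G×1.
Dividing 7! = 5040 by 2!·2! = 4 for the repeated letters gives 1260.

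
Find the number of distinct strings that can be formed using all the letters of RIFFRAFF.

840

The 8 letters of RIFFRAFF have repeats: F appearing 4 times and R appearing twice.
The number of distinct arrangements is 8!/(4!·2!) = 40320/48 = 840.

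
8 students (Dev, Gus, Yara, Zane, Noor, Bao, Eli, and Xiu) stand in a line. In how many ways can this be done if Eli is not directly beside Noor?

There are 8! = 40320 arrangements in all. If Eli and Noor are adjacent, merging them into one block gives 2·(7)! = 10080 arrangements.
Complementary counting: 40320 − 10080 = 30240.

30240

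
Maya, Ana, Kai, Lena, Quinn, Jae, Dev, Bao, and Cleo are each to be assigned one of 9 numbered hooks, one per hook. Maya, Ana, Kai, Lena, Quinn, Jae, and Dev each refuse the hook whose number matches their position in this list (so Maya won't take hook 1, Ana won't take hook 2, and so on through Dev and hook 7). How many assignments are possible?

Let Aᵢ (for 1 ≤ i ≤ 7) be the placements that put person i in their forbidden hook. Any j of these fix j positions, leaving (9−j)! ways to fill the rest, and there are C(7,j) ways to pick which j.
By inclusion–exclusion, the number of valid placements is Σ_{j=0}^{7} (−1)^j C(7,j)·(9−j)!.
Computing: 362880 − 282240 + 105840 − 25200 + 4200 − 504 + 42 − 2 = 165016.

165016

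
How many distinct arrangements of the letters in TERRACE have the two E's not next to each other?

900

There are 7!/(2!·2!) = 1260 arrangements of TERRACE in total.
If the two E's are adjacent, glue them into one block, leaving 6 items to arrange: (6)!/(2!) = 360 ways.
Hence 1260 − 360 = 900.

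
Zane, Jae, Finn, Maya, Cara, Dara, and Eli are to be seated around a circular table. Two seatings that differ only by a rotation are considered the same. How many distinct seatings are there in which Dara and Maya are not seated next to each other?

480

All circular seatings of 7 people number (6)! = 720.
Those with Dara next to Maya: fuse the pair into one unit and seat 6 units around a circle — 2·(5)! = 240.
Subtracting, 720 − 240 = 480.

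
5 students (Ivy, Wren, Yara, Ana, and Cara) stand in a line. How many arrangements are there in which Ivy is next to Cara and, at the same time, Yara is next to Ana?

Treat {Ivy,Cara} as one block (2 orders) and {Yara,Ana} as another (2 orders).
That leaves 3 units to arrange: 2 × 2 × 3! = 4 × 6 = 24.

24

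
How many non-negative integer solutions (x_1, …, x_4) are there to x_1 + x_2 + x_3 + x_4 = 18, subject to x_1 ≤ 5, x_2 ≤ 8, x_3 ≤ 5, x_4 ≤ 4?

Ignoring the caps, the number of non-negative solutions to x_1+…+x_4 = 18 is C(21,3) = 1330.
Subtract solutions that violate a single cap (substitute x_i' = x_i − (cap_i+1)): x_1 ≥ 6 gives C(15,3) = 455; x_2 ≥ 9 gives C(12,3) = 220; x_3 ≥ 6 gives C(15,3) = 455; x_4 ≥ 5 gives C(16,3) = 560. Together 1690.
Add back pairs where two caps are both exceeded: 20 + 84 + 120 + 20 + 35 + 120 = 399.
Subtract triples: 0 + 0 + 4 + 0 = 4.
By inclusion–exclusion the count is 1330 − 1690 + 399 − 4 = 35.

35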